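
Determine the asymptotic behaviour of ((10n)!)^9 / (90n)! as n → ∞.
((10n)!)^9/(90n)! ~ ((2π·10n)^(8/2) / 3) · 9^(−9·10n)  →  0

Write N = 10n. Stirling: N! ~ sqrt(2π N)(N/e)^N and (9N)! ~ sqrt(2π·9N)·(9N/e)^(9N).
  (N!)^9/(9N)! ~ (2π N)^(9/2) (N/e)^(9N) / [sqrt(2π·9N) (9N/e)^(9N)]
     = (2π N)^(9/2) / sqrt(2π·9N) · (N/(9N))^(9N)
     = (2π N)^((9−1)/2) / 3 · 9^(−9N).
Since 9^9 > 1, the factor 9^(−9N) decays exponentially, so the ratio → 0. Substituting N = 10n gives the stated form.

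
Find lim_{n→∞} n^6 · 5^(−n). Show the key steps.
lim = 0

Exponentials with base > 1 dominate every fixed polynomial: for any fixed c, n^c / 5^n → 0 as n → ∞ (e.g. by the ratio test, or by writing 5^n = e^(n ln 5) and noting e^(n ln 5) / n^c → ∞). Hence n^6 · 5^(−n) = n^6 / 5^n → 0.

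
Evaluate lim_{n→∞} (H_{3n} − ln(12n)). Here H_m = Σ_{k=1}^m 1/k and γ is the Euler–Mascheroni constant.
lim = −ln 4 + γ

By Euler-Maclaurin, H_m = ln m + γ + O(1/m). So
  H_{3n} − ln(12n) = ln(3n) + γ − ln(12n) + O(1/n)
                       = ln(3/12) + γ + O(1/n).
Hence the limit is ln(3/12) + γ (= −ln 4).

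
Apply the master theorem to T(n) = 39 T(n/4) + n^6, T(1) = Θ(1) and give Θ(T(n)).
T(n) = Θ(n^6)

log_4 39 ≈ 2.643. f(n) = n^6 dominates n^(log_4 39) since 6 > 2.643, and the regularity condition a·f(n/b) = 39·(n/4)^6 = (39/4096)·n^6 ≤ c·f(n) holds with c = 39/4096 ≈ 0.00952 < 1. So this is Case 3: T(n) = Θ(f(n)) = Θ(n^6).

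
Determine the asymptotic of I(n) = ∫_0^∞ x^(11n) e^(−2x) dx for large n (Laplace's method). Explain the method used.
I(n) ~ (sqrt(2π·11n) / 2) · (11n/(2e))^(11n)

Write the integrand as exp(11n ln x − 2x) and set f(x) = 11n ln x − 2x. Then f'(x) = 11n/x − 2 = 0 at x* = 11n/2, and f''(x*) = −11n/x*^2 = −2^2/(11n). Laplace's method (interior maximum) gives
  I(n) ~ e^(f(x*)) · sqrt(2π / |f''(x*)|)
        = exp(11n ln(11n/2) − 11n) · sqrt(2π · 11n / 2^2)
        = (11n/2)^(11n) e^(−11n) · sqrt(2π·11n) / 2
        = (sqrt(2π·11n) / 2) · (11n/(2e))^(11n).
This matches Γ(11n+1)/2^(11n+1) with Stirling applied to Γ.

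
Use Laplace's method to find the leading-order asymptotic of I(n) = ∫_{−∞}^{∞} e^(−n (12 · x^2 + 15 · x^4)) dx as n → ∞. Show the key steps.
I(n) ~ sqrt(π/(12n))

φ(x) = 12 · x^2 + 15 · x^4 has its unique global minimum at x* = 0 (since φ'(x) = 24x + 60x^3 = 0 only at x = 0 for real x with both coefficients positive, and φ → ∞ as |x| → ∞). At x* = 0, φ(0) = 0 and φ''(0) = 24. Laplace's method then gives
  I(n) ~ sqrt(2π / (n · φ''(0))) · e^(−n φ(0)) = sqrt(2π / (24n)) = sqrt(π/(12n)).
The 15 · x^4 term contributes only at subleading order (an O(1/n) relative correction).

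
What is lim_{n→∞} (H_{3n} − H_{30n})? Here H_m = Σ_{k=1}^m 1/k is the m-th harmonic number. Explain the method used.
lim = ln(3/30) = −ln 10

Euler-Maclaurin gives H_m = ln m + γ + 1/(2m) + O(1/m^2). The γ and O(1/m) terms cancel in the difference:
  H_{3n} − H_{30n} = ln(3n) − ln(30n) + O(1/n) = ln(3/30) + O(1/n).
Hence the limit is ln(3/30) = −ln 10.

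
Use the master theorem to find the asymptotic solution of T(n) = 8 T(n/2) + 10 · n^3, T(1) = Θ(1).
T(n) = Θ(n^3 log n)

log_2 8 = 3, and f(n) = 10 · n^3 = Θ(n^(log_2 8)). This is Case 2 of the master theorem: T(n) = Θ(f(n) · log n) = Θ(n^3 log n).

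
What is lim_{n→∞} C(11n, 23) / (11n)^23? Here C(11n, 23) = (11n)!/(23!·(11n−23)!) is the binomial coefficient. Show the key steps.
lim = 1/23! = 1/25852016738884976640000

With N = 11n → ∞: C(N, 23) / N^23 = [N(N−1)…(N−22)] / (23! · N^23) = (1/23!) · 1 · (1 − 1/(11n)) · … · (1 − 22/(11n)). Each factor → 1 as N → ∞, so the limit is 1/23! = 1/25852016738884976640000.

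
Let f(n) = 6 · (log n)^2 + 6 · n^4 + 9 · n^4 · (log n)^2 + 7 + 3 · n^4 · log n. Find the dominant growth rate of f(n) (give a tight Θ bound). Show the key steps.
f(n) ∈ Θ(n^4 · (log n)^2)

Compare the terms by growth order. For large n, n^a · (log n)^b dominates n^a' · (log n)^b' iff a > a', or (a = a' and b > b'). Ranking the 5 terms shows the dominant one is 9 · n^4 · (log n)^2. Hence f(n) ∈ Θ(n^4 · (log n)^2).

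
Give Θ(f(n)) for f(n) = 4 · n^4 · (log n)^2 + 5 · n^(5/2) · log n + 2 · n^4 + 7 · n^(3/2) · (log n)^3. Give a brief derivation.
f(n) ∈ Θ(n^4 · (log n)^2)

Compare the terms by growth order. For large n, n^a · (log n)^b dominates n^a' · (log n)^b' iff a > a', or (a = a' and b > b'). Ranking the 4 terms shows the dominant one is 4 · n^4 · (log n)^2. Hence f(n) ∈ Θ(n^4 · (log n)^2).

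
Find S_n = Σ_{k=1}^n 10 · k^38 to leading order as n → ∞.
S_n ~ 10 · n^39 / 39

By integral comparison (Euler-Maclaurin), Σ_{k=1}^n 10 · k^38 = 10 · ∫_0^n x^38 dx + O(n^38) = 10 · n^39/39 + O(n^38). (Equivalently, Faulhaber's formula gives the same leading term.)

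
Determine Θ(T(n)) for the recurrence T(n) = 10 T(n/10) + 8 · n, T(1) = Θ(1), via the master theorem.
T(n) = Θ(n log n)

log_10 10 = 1, and f(n) = 8 · n = Θ(n^(log_10 10)). This is Case 2 of the master theorem: T(n) = Θ(f(n) · log n) = Θ(n log n).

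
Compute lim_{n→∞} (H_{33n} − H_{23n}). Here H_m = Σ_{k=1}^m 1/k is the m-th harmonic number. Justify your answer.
lim = ln(33/23)

Euler-Maclaurin gives H_m = ln m + γ + 1/(2m) + O(1/m^2). The γ and O(1/m) terms cancel in the difference:
  H_{33n} − H_{23n} = ln(33n) − ln(23n) + O(1/n) = ln(33/23) + O(1/n).
Hence the limit is ln(33/23).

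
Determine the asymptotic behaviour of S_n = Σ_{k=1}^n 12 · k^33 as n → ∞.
S_n ~ 6 · n^34 / 17

By integral comparison (Euler-Maclaurin), Σ_{k=1}^n 12 · k^33 = 12 · ∫_0^n x^33 dx + O(n^33) = 12 · n^34/34 = 6 · n^34 / 17 + O(n^33). (Equivalently, Faulhaber's formula gives the same leading term.)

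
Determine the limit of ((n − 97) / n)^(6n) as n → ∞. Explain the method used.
lim = e^(−582)

Rewrite as (1 − 97/n)^(6n). By the standard limit (1 + x/n)^n → e^x, we have (1 − 97/n)^n → e^(−97), and raising to the 6th power gives e^(−582).
More precisely, ln[(1 − 97/n)^(6n)] = 6n · ln(1 − 97/n) = 6n · (-97/n + O(1/n^2)) = -582 + O(1/n) → -582.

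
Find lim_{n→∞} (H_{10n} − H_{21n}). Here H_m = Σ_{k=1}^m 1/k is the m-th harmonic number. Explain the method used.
lim = ln(10/21)

Euler-Maclaurin gives H_m = ln m + γ + 1/(2m) + O(1/m^2). The γ and O(1/m) terms cancel in the difference:
  H_{10n} − H_{21n} = ln(10n) − ln(21n) + O(1/n) = ln(10/21) + O(1/n).
Hence the limit is ln(10/21).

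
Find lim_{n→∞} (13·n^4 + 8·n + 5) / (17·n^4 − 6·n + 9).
lim = 13/17

For large n the leading n^4 terms dominate both numerator and denominator. Dividing top and bottom by n^4, every other term tends to 0, leaving 13/17.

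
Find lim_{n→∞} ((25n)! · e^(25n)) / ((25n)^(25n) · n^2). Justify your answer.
lim = 0

Stirling: (25n)! ~ sqrt(2π·25n) · (25n/e)^(25n). Hence
  (25n)! · e^(25n) / (25n)^(25n) ~ sqrt(2π·25n).
Dividing by n^2: sqrt(2π·25n) / n^2 = sqrt(2π·25) · n^((1−4)/2), so the expression behaves like sqrt(2π·25) · n^((1−4)/2) → 0.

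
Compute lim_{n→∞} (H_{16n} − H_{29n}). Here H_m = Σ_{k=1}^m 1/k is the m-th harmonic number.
lim = ln(16/29)

Euler-Maclaurin gives H_m = ln m + γ + 1/(2m) + O(1/m^2). The γ and O(1/m) terms cancel in the difference:
  H_{16n} − H_{29n} = ln(16n) − ln(29n) + O(1/n) = ln(16/29) + O(1/n).
Hence the limit is ln(16/29).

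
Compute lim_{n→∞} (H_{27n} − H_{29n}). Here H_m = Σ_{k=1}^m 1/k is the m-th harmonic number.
lim = ln(27/29)

Euler-Maclaurin gives H_m = ln m + γ + 1/(2m) + O(1/m^2). The γ and O(1/m) terms cancel in the difference:
  H_{27n} − H_{29n} = ln(27n) − ln(29n) + O(1/n) = ln(27/29) + O(1/n).
Hence the limit is ln(27/29).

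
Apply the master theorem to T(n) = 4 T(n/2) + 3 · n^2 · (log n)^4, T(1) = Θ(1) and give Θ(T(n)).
T(n) = Θ(n^2 · (log n)^5)

Here log_2 4 = 2 and f(n) = 3 · n^2 · (log n)^4 = Θ(n^(log_2 4) · (log n)^4). This is the extended Case 2 of the master theorem (f matches the critical exponent up to log factors), giving T(n) = Θ(n^(log_2 4) · (log n)^(4+1)) = Θ(n^2 · (log n)^5).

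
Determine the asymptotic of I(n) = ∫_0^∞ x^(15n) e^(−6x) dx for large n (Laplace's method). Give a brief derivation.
I(n) ~ (sqrt(2π·15n) / 6) · (15n/(6e))^(15n)

Write the integrand as exp(15n ln x − 6x) and set f(x) = 15n ln x − 6x. Then f'(x) = 15n/x − 6 = 0 at x* = 15n/6, and f''(x*) = −15n/x*^2 = −6^2/(15n). Laplace's method (interior maximum) gives
  I(n) ~ e^(f(x*)) · sqrt(2π / |f''(x*)|)
        = exp(15n ln(15n/6) − 15n) · sqrt(2π · 15n / 6^2)
        = (15n/6)^(15n) e^(−15n) · sqrt(2π·15n) / 6
        = (sqrt(2π·15n) / 6) · (15n/(6e))^(15n).
This matches Γ(15n+1)/6^(15n+1) with Stirling applied to Γ.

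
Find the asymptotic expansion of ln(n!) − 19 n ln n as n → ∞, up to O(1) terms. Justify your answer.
ln(n!) − 19 n ln n = −18 n ln n − n + (1/2) ln(2π n) + O(1/n)

Stirling: ln((n)!) = n ln(n) − n + (1/2) ln(2π·n) + O(1/n).
Here n ln(n) = n ln n.
Subtract 19n ln n: leading term is (1 − 19) n ln n = −18 n ln n. The next term is −n. Then the (1/2) ln(2π·n) correction.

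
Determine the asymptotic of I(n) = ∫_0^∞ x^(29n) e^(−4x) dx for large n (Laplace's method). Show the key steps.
I(n) ~ (sqrt(2π·29n) / 4) · (29n/(4e))^(29n)

Write the integrand as exp(29n ln x − 4x) and set f(x) = 29n ln x − 4x. Then f'(x) = 29n/x − 4 = 0 at x* = 29n/4, and f''(x*) = −29n/x*^2 = −4^2/(29n). Laplace's method (interior maximum) gives
  I(n) ~ e^(f(x*)) · sqrt(2π / |f''(x*)|)
        = exp(29n ln(29n/4) − 29n) · sqrt(2π · 29n / 4^2)
        = (29n/4)^(29n) e^(−29n) · sqrt(2π·29n) / 4
        = (sqrt(2π·29n) / 4) · (29n/(4e))^(29n).
This matches Γ(29n+1)/4^(29n+1) with Stirling applied to Γ.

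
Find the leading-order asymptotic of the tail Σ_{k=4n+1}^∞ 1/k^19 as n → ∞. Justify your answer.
Σ_{k>4n} 1/k^19 ~ 1/(18 · (4n)^18)

Compare to the integral: ∫_{4n}^∞ x^(−19) dx = [−x^(−18)/18]_{4n}^∞ = 1/((19−1)·(4n)^18). Euler-Maclaurin then gives
  Σ_{k>4n} 1/k^19 = ∫_{4n}^∞ dx/x^19 − 1/(2·(4n)^19) + O(1/(4n)^20).
(Equivalently this is ζ(19) − Σ_{k≤4n} 1/k^19.)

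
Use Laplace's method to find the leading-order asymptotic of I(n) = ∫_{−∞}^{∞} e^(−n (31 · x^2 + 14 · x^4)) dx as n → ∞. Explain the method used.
I(n) ~ sqrt(π/(31n))

φ(x) = 31 · x^2 + 14 · x^4 has its unique global minimum at x* = 0 (since φ'(x) = 62x + 56x^3 = 0 only at x = 0 for real x with both coefficients positive, and φ → ∞ as |x| → ∞). At x* = 0, φ(0) = 0 and φ''(0) = 62. Laplace's method then gives
  I(n) ~ sqrt(2π / (n · φ''(0))) · e^(−n φ(0)) = sqrt(2π / (62n)) = sqrt(π/(31n)).
The 14 · x^4 term contributes only at subleading order (an O(1/n) relative correction).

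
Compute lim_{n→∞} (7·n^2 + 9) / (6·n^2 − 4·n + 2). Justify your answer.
lim = 7/6

For large n the leading n^2 terms dominate both numerator and denominator. Dividing top and bottom by n^2, every other term tends to 0, leaving 7/6.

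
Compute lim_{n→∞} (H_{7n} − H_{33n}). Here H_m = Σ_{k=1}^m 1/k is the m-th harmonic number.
lim = ln(7/33)

Euler-Maclaurin gives H_m = ln m + γ + 1/(2m) + O(1/m^2). The γ and O(1/m) terms cancel in the difference:
  H_{7n} − H_{33n} = ln(7n) − ln(33n) + O(1/n) = ln(7/33) + O(1/n).
Hence the limit is ln(7/33).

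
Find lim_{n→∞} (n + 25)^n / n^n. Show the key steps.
lim = e^25

Rewrite as (1 + 25/n)^(n). By the standard limit (1 + x/n)^n → e^x, we have (1 + 25/n)^n → e^25, and raising to the 1st power gives e^25.
More precisely, ln[(1 + 25/n)^(n)] = n · ln(1 + 25/n) = n · (25/n + O(1/n^2)) = 25 + O(1/n) → 25.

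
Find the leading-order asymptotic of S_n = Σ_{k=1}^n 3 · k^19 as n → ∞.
S_n ~ 3 · n^20 / 20

By integral comparison (Euler-Maclaurin), Σ_{k=1}^n 3 · k^19 = 3 · ∫_0^n x^19 dx + O(n^19) = 3 · n^20/20 + O(n^19). (Equivalently, Faulhaber's formula gives the same leading term.)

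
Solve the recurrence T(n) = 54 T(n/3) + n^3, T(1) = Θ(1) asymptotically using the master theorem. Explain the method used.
T(n) = Θ(n^(log_3 54))

Master theorem: compare f(n) = n^3 to n^(log_3 54) where log_3 54 ≈ 3.631. Since 3 < log_3 54, we have f(n) = O(n^(log_3 54 − ε)) for some ε > 0 — Case 1. Hence T(n) = Θ(n^(log_3 54)).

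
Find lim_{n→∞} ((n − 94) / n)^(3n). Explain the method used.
lim = e^(−282)

Rewrite as (1 − 94/n)^(3n). By the standard limit (1 + x/n)^n → e^x, we have (1 − 94/n)^n → e^(−94), and raising to the 3rd power gives e^(−282).
More precisely, ln[(1 − 94/n)^(3n)] = 3n · ln(1 − 94/n) = 3n · (-94/n + O(1/n^2)) = -282 + O(1/n) → -282.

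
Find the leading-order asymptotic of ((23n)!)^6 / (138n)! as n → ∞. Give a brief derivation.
((23n)!)^6/(138n)! ~ ((2π·23n)^(5/2) / sqrt(6)) · 6^(−6·23n)  →  0

Write N = 23n. Stirling: N! ~ sqrt(2π N)(N/e)^N and (6N)! ~ sqrt(2π·6N)·(6N/e)^(6N).
  (N!)^6/(6N)! ~ (2π N)^(6/2) (N/e)^(6N) / [sqrt(2π·6N) (6N/e)^(6N)]
     = (2π N)^(6/2) / sqrt(2π·6N) · (N/(6N))^(6N)
     = (2π N)^((6−1)/2) / sqrt(6) · 6^(−6N).
Since 6^6 > 1, the factor 6^(−6N) decays exponentially, so the ratio → 0. Substituting N = 23n gives the stated form.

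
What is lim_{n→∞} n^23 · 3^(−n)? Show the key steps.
lim = 0

Exponentials with base > 1 dominate every fixed polynomial: for any fixed c, n^c / 3^n → 0 as n → ∞ (e.g. by the ratio test, or by writing 3^n = e^(n ln 3) and noting e^(n ln 3) / n^c → ∞). Hence n^23 · 3^(−n) = n^23 / 3^n → 0.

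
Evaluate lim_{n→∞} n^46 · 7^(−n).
lim = 0

Exponentials with base > 1 dominate every fixed polynomial: for any fixed c, n^c / 7^n → 0 as n → ∞ (e.g. by the ratio test, or by writing 7^n = e^(n ln 7) and noting e^(n ln 7) / n^c → ∞). Hence n^46 · 7^(−n) = n^46 / 7^n → 0.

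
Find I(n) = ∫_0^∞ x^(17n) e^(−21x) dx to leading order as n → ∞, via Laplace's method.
I(n) ~ (sqrt(2π·17n) / 21) · (17n/(21e))^(17n)

Write the integrand as exp(17n ln x − 21x) and set f(x) = 17n ln x − 21x. Then f'(x) = 17n/x − 21 = 0 at x* = 17n/21, and f''(x*) = −17n/x*^2 = −21^2/(17n). Laplace's method (interior maximum) gives
  I(n) ~ e^(f(x*)) · sqrt(2π / |f''(x*)|)
        = exp(17n ln(17n/21) − 17n) · sqrt(2π · 17n / 21^2)
        = (17n/21)^(17n) e^(−17n) · sqrt(2π·17n) / 21
        = (sqrt(2π·17n) / 21) · (17n/(21e))^(17n).
This matches Γ(17n+1)/21^(17n+1) with Stirling applied to Γ.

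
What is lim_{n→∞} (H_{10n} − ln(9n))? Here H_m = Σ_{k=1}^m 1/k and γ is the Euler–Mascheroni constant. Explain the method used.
lim = ln(10/9) + γ

By Euler-Maclaurin, H_m = ln m + γ + O(1/m). So
  H_{10n} − ln(9n) = ln(10n) + γ − ln(9n) + O(1/n)
                       = ln(10/9) + γ + O(1/n).
Hence the limit is ln(10/9) + γ.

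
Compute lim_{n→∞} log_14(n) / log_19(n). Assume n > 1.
lim = ln(19) / ln(14) = log_14(19)

Change of base: log_14(n) = ln n / ln 14 and log_19(n) = ln n / ln 19. The ratio is (ln n / ln 14) · (ln 19 / ln n) = ln 19 / ln 14, a constant independent of n. So the limit is ln 19 / ln 14 = log_14(19).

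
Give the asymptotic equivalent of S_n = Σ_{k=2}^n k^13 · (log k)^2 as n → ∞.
S_n ~ n^14 · (log n)^2 / 14

By integral comparison, S_n = ∫_1^n x^13 · (log x)^2 dx + O(n^13 · (log n)^2). For the integral, the leading term of ∫_1^n x^13 (log x)^2 dx is n^14/14 · (log n)^2 (by repeated integration by parts; each step lowers the log-exponent and produces a relatively O(1/log n) correction). Hence S_n ~ n^14 · (log n)^2 / 14.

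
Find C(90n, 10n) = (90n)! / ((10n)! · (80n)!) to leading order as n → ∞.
C(90n, 10n) ~ (387420489/16777216)^(10n) · sqrt(9/(16π·10n))

Write N = 10n. Apply Stirling to each factorial:
  (9N)! ~ sqrt(2π·9N) · (9N/e)^(9N),
  N! ~ sqrt(2π N) · (N/e)^N,
  (8N)! ~ sqrt(2π·8N) · (8N/e)^(8N).
The exponential factors combine to (9N)^(9N) / (N^N · (8N)^(8N)) = 9^(9N)/8^(8N) = (9^9/8^8)^N = (387420489/16777216)^N.
The square-root prefactors combine to sqrt(2π·9N) / (sqrt(2π N)·sqrt(2π·8N)) = sqrt(9 / (2π·8·N)) = sqrt(9/(16π·10n)).
Substituting N = 10n: C(90n, 10n) ~ (387420489/16777216)^(10n) · sqrt(9/(16π·10n)).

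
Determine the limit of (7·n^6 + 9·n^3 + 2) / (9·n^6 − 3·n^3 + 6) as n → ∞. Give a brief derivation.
lim = 7/9

For large n the leading n^6 terms dominate both numerator and denominator. Dividing top and bottom by n^6, every other term tends to 0, leaving 7/9.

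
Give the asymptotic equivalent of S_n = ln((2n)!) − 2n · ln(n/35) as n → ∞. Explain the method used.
S_n ~ 2n · (ln 70 − 1) + O(ln n)

Stirling: ln((2n)!) = 2n ln(2n) − 2n + O(ln n).
  S_n = 2n ln(2n) − 2n − 2n ln(n/35) + O(ln n)
      = 2n ln(2n) − 2n ln n + 2n ln 35 − 2n + O(ln n)
      = 2n ln 2 + 2n ln 35 − 2n + O(ln n)
      = 2n (ln 70 − 1) + O(ln n).
Numerically ln(70) − 1 ≈ 3.2485.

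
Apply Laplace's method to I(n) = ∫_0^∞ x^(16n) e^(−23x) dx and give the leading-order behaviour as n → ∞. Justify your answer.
I(n) ~ (sqrt(2π·16n) / 23) · (16n/(23e))^(16n)

Write the integrand as exp(16n ln x − 23x) and set f(x) = 16n ln x − 23x. Then f'(x) = 16n/x − 23 = 0 at x* = 16n/23, and f''(x*) = −16n/x*^2 = −23^2/(16n). Laplace's method (interior maximum) gives
  I(n) ~ e^(f(x*)) · sqrt(2π / |f''(x*)|)
        = exp(16n ln(16n/23) − 16n) · sqrt(2π · 16n / 23^2)
        = (16n/23)^(16n) e^(−16n) · sqrt(2π·16n) / 23
        = (sqrt(2π·16n) / 23) · (16n/(23e))^(16n).
This matches Γ(16n+1)/23^(16n+1) with Stirling applied to Γ.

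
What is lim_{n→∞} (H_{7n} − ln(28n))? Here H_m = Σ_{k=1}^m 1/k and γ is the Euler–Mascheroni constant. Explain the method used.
lim = −ln 4 + γ

By Euler-Maclaurin, H_m = ln m + γ + O(1/m). So
  H_{7n} − ln(28n) = ln(7n) + γ − ln(28n) + O(1/n)
                       = ln(7/28) + γ + O(1/n).
Hence the limit is ln(7/28) + γ (= −ln 4).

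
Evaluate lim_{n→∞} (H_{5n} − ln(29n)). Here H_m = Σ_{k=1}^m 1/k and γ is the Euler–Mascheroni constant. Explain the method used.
lim = ln(5/29) + γ

By Euler-Maclaurin, H_m = ln m + γ + O(1/m). So
  H_{5n} − ln(29n) = ln(5n) + γ − ln(29n) + O(1/n)
                       = ln(5/29) + γ + O(1/n).
Hence the limit is ln(5/29) + γ.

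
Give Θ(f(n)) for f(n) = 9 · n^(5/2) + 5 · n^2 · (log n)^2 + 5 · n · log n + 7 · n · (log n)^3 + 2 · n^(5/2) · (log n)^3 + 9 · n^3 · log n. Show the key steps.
f(n) ∈ Θ(n^3 · log n)

Compare the terms by growth order. For large n, n^a · (log n)^b dominates n^a' · (log n)^b' iff a > a', or (a = a' and b > b'). Ranking the 6 terms shows the dominant one is 9 · n^3 · log n. Hence f(n) ∈ Θ(n^3 · log n).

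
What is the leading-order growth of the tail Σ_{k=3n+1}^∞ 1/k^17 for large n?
Σ_{k>3n} 1/k^17 ~ 1/(16 · (3n)^16)

Compare to the integral: ∫_{3n}^∞ x^(−17) dx = [−x^(−16)/16]_{3n}^∞ = 1/((17−1)·(3n)^16). Euler-Maclaurin then gives
  Σ_{k>3n} 1/k^17 = ∫_{3n}^∞ dx/x^17 − 1/(2·(3n)^17) + O(1/(3n)^18).
(Equivalently this is ζ(17) − Σ_{k≤3n} 1/k^17.)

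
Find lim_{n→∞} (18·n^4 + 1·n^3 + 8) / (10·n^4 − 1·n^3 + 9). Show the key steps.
lim = 18/10 = 9/5

For large n the leading n^4 terms dominate both numerator and denominator. Dividing top and bottom by n^4, every other term tends to 0, leaving 18/10 = 9/5.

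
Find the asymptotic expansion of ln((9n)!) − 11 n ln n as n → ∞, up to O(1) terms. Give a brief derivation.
ln((9n)!) − 11 n ln n = −2 n ln n + 9(ln 9 − 1) n + (1/2) ln(2π·9n) + O(1/n)

Stirling: ln((9n)!) = 9n ln(9n) − 9n + (1/2) ln(2π·9n) + O(1/n).
Expand 9n ln(9n) = 9n (ln n + ln 9) = 9n ln n + 9n ln 9.
Subtract 11n ln n: leading term is (9 − 11) n ln n = −2 n ln n. The next term is 9n ln 9 − 9n = 9(ln 9 − 1) n. Then the (1/2) ln(2π·9n) correction.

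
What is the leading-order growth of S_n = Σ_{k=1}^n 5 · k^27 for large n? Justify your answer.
S_n ~ 5 · n^28 / 28

By integral comparison (Euler-Maclaurin), Σ_{k=1}^n 5 · k^27 = 5 · ∫_0^n x^27 dx + O(n^27) = 5 · n^28/28 + O(n^27). (Equivalently, Faulhaber's formula gives the same leading term.)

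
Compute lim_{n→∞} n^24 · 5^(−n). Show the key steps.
lim = 0

Exponentials with base > 1 dominate every fixed polynomial: for any fixed c, n^c / 5^n → 0 as n → ∞ (e.g. by the ratio test, or by writing 5^n = e^(n ln 5) and noting e^(n ln 5) / n^c → ∞). Hence n^24 · 5^(−n) = n^24 / 5^n → 0.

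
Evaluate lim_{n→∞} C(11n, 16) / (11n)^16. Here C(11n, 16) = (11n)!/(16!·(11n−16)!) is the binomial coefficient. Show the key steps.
lim = 1/16! = 1/20922789888000

With N = 11n → ∞: C(N, 16) / N^16 = [N(N−1)…(N−15)] / (16! · N^16) = (1/16!) · 1 · (1 − 1/(11n)) · … · (1 − 15/(11n)). Each factor → 1 as N → ∞, so the limit is 1/16! = 1/20922789888000.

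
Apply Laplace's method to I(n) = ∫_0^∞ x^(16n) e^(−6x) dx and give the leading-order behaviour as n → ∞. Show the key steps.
I(n) ~ (sqrt(2π·16n) / 6) · (16n/(6e))^(16n)

Write the integrand as exp(16n ln x − 6x) and set f(x) = 16n ln x − 6x. Then f'(x) = 16n/x − 6 = 0 at x* = 16n/6, and f''(x*) = −16n/x*^2 = −6^2/(16n). Laplace's method (interior maximum) gives
  I(n) ~ e^(f(x*)) · sqrt(2π / |f''(x*)|)
        = exp(16n ln(16n/6) − 16n) · sqrt(2π · 16n / 6^2)
        = (16n/6)^(16n) e^(−16n) · sqrt(2π·16n) / 6
        = (sqrt(2π·16n) / 6) · (16n/(6e))^(16n).
This matches Γ(16n+1)/6^(16n+1) with Stirling applied to Γ.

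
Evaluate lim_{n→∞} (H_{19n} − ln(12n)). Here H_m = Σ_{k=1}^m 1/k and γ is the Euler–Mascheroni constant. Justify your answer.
lim = ln(19/12) + γ

By Euler-Maclaurin, H_m = ln m + γ + O(1/m). So
  H_{19n} − ln(12n) = ln(19n) + γ − ln(12n) + O(1/n)
                       = ln(19/12) + γ + O(1/n).
Hence the limit is ln(19/12) + γ.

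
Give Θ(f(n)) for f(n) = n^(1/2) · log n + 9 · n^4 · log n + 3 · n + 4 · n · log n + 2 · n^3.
f(n) ∈ Θ(n^4 · log n)

Compare the terms by growth order. For large n, n^a · (log n)^b dominates n^a' · (log n)^b' iff a > a', or (a = a' and b > b'). Ranking the 5 terms shows the dominant one is 9 · n^4 · log n. Hence f(n) ∈ Θ(n^4 · log n).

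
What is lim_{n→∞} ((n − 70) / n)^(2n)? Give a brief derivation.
lim = e^(−140)

Rewrite as (1 − 70/n)^(2n). By the standard limit (1 + x/n)^n → e^x, we have (1 − 70/n)^n → e^(−70), and raising to the 2nd power gives e^(−140).
More precisely, ln[(1 − 70/n)^(2n)] = 2n · ln(1 − 70/n) = 2n · (-70/n + O(1/n^2)) = -140 + O(1/n) → -140.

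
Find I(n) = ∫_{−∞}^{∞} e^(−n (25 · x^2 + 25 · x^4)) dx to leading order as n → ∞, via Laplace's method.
I(n) ~ sqrt(π/(25n))

φ(x) = 25 · x^2 + 25 · x^4 has its unique global minimum at x* = 0 (since φ'(x) = 50x + 100x^3 = 0 only at x = 0 for real x with both coefficients positive, and φ → ∞ as |x| → ∞). At x* = 0, φ(0) = 0 and φ''(0) = 50. Laplace's method then gives
  I(n) ~ sqrt(2π / (n · φ''(0))) · e^(−n φ(0)) = sqrt(2π / (50n)) = sqrt(π/(25n)).
The 25 · x^4 term contributes only at subleading order (an O(1/n) relative correction).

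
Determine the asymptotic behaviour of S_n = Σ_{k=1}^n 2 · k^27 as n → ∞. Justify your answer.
S_n ~ n^28 / 14

By integral comparison (Euler-Maclaurin), Σ_{k=1}^n 2 · k^27 = 2 · ∫_0^n x^27 dx + O(n^27) = 2 · n^28/28 = n^28 / 14 + O(n^27). (Equivalently, Faulhaber's formula gives the same leading term.)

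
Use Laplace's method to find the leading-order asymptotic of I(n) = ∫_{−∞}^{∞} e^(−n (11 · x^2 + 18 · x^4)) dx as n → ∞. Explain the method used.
I(n) ~ sqrt(π/(11n))

φ(x) = 11 · x^2 + 18 · x^4 has its unique global minimum at x* = 0 (since φ'(x) = 22x + 72x^3 = 0 only at x = 0 for real x with both coefficients positive, and φ → ∞ as |x| → ∞). At x* = 0, φ(0) = 0 and φ''(0) = 22. Laplace's method then gives
  I(n) ~ sqrt(2π / (n · φ''(0))) · e^(−n φ(0)) = sqrt(2π / (22n)) = sqrt(π/(11n)).
The 18 · x^4 term contributes only at subleading order (an O(1/n) relative correction).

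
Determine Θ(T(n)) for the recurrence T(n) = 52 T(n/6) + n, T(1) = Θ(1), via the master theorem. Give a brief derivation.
T(n) = Θ(n^(log_6 52))

Master theorem: compare f(n) = n to n^(log_6 52) where log_6 52 ≈ 2.205. Since 1 < log_6 52, we have f(n) = O(n^(log_6 52 − ε)) for some ε > 0 — Case 1. Hence T(n) = Θ(n^(log_6 52)).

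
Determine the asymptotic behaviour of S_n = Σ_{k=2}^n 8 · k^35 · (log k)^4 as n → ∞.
S_n ~ 2 · n^36 · (log n)^4 / 9

By integral comparison, S_n = ∫_1^n 8 · x^35 · (log x)^4 dx + O(n^35 · (log n)^4). For the integral, the leading term of ∫_1^n x^35 (log x)^4 dx is n^36/36 · (log n)^4 (by repeated integration by parts; each step lowers the log-exponent and produces a relatively O(1/log n) correction). Hence S_n ~ 2 · n^36 · (log n)^4 / 9.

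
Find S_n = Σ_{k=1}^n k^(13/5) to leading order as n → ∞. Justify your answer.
S_n ~ (5/18) · n^(18/5)

Integral comparison: Σ_{k=1}^n k^(13/5) = ∫_0^n x^(13/5) dx + O(n^(13/5)). The integral is n^(1 + 13/5) / (1 + 13/5) = n^((13+5)/5) / ((13+5)/5) = (5/18) · n^(18/5).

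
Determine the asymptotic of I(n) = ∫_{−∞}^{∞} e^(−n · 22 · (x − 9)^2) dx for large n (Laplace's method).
I(n) = sqrt(π/(22n))

Here φ(x) = 22 · (x − 9)^2 has its unique minimum at x* = 9 with φ(x*) = 0 and φ''(x*) = 44. Laplace's method gives
  I(n) ~ e^(−n φ(x*)) · sqrt(2π / (n · φ''(x*))) = sqrt(2π / (44n)) = sqrt(π/(22n)).
This is exact: substituting u = (x − 9)·sqrt(22n) gives I(n) = (1/sqrt(22n)) ∫_{−∞}^{∞} e^(−u^2) du = sqrt(π/(22n)).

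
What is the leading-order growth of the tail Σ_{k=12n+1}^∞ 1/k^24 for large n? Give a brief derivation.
Σ_{k>12n} 1/k^24 ~ 1/(23 · (12n)^23)

Compare to the integral: ∫_{12n}^∞ x^(−24) dx = [−x^(−23)/23]_{12n}^∞ = 1/((24−1)·(12n)^23). Euler-Maclaurin then gives
  Σ_{k>12n} 1/k^24 = ∫_{12n}^∞ dx/x^24 − 1/(2·(12n)^24) + O(1/(12n)^25).
(Equivalently this is ζ(24) − Σ_{k≤12n} 1/k^24.)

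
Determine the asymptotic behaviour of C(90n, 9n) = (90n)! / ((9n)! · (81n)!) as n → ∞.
C(90n, 9n) ~ (10000000000/387420489)^(9n) · sqrt(5/(9π·9n))

Write N = 9n. Apply Stirling to each factorial:
  (10N)! ~ sqrt(2π·10N) · (10N/e)^(10N),
  N! ~ sqrt(2π N) · (N/e)^N,
  (9N)! ~ sqrt(2π·9N) · (9N/e)^(9N).
The exponential factors combine to (10N)^(10N) / (N^N · (9N)^(9N)) = 10^(10N)/9^(9N) = (10^10/9^9)^N = (10000000000/387420489)^N.
The square-root prefactors combine to sqrt(2π·10N) / (sqrt(2π N)·sqrt(2π·9N)) = sqrt(10 / (2π·9·N)) = sqrt(5/(9π·9n)).
Substituting N = 9n: C(90n, 9n) ~ (10000000000/387420489)^(9n) · sqrt(5/(9π·9n)).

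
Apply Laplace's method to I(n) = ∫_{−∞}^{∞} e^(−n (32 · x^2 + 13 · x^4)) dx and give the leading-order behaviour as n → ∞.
I(n) ~ sqrt(π/(32n))

φ(x) = 32 · x^2 + 13 · x^4 has its unique global minimum at x* = 0 (since φ'(x) = 64x + 52x^3 = 0 only at x = 0 for real x with both coefficients positive, and φ → ∞ as |x| → ∞). At x* = 0, φ(0) = 0 and φ''(0) = 64. Laplace's method then gives
  I(n) ~ sqrt(2π / (n · φ''(0))) · e^(−n φ(0)) = sqrt(2π / (64n)) = sqrt(π/(32n)).
The 13 · x^4 term contributes only at subleading order (an O(1/n) relative correction).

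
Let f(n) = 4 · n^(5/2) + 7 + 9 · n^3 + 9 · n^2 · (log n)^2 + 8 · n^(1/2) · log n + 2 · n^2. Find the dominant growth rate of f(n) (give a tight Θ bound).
f(n) ∈ Θ(n^3)

Compare the terms by growth order. For large n, n^a · (log n)^b dominates n^a' · (log n)^b' iff a > a', or (a = a' and b > b'). Ranking the 6 terms shows the dominant one is 9 · n^3. Hence f(n) ∈ Θ(n^3).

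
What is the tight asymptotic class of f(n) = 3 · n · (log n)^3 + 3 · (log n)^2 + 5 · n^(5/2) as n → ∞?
f(n) ∈ Θ(n^(5/2))

Compare the terms by growth order. For large n, n^a · (log n)^b dominates n^a' · (log n)^b' iff a > a', or (a = a' and b > b'). Ranking the 3 terms shows the dominant one is 5 · n^(5/2). Hence f(n) ∈ Θ(n^(5/2)).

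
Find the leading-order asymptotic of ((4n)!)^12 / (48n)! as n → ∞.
((4n)!)^12/(48n)! ~ ((2π·4n)^(11/2) / sqrt(12)) · 12^(−12·4n)  →  0

Write N = 4n. Stirling: N! ~ sqrt(2π N)(N/e)^N and (12N)! ~ sqrt(2π·12N)·(12N/e)^(12N).
  (N!)^12/(12N)! ~ (2π N)^(12/2) (N/e)^(12N) / [sqrt(2π·12N) (12N/e)^(12N)]
     = (2π N)^(12/2) / sqrt(2π·12N) · (N/(12N))^(12N)
     = (2π N)^((12−1)/2) / sqrt(12) · 12^(−12N).
Since 12^12 > 1, the factor 12^(−12N) decays exponentially, so the ratio → 0. Substituting N = 4n gives the stated form.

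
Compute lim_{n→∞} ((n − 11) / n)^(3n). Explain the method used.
lim = e^(−33)

Rewrite as (1 − 11/n)^(3n). By the standard limit (1 + x/n)^n → e^x, we have (1 − 11/n)^n → e^(−11), and raising to the 3rd power gives e^(−33).
More precisely, ln[(1 − 11/n)^(3n)] = 3n · ln(1 − 11/n) = 3n · (-11/n + O(1/n^2)) = -33 + O(1/n) → -33.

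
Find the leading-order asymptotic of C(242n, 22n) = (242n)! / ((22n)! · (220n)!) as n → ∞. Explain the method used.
C(242n, 22n) ~ (285311670611/10000000000)^(22n) · sqrt(11/(20π·22n))

Write N = 22n. Apply Stirling to each factorial:
  (11N)! ~ sqrt(2π·11N) · (11N/e)^(11N),
  N! ~ sqrt(2π N) · (N/e)^N,
  (10N)! ~ sqrt(2π·10N) · (10N/e)^(10N).
The exponential factors combine to (11N)^(11N) / (N^N · (10N)^(10N)) = 11^(11N)/10^(10N) = (11^11/10^10)^N = (285311670611/10000000000)^N.
The square-root prefactors combine to sqrt(2π·11N) / (sqrt(2π N)·sqrt(2π·10N)) = sqrt(11 / (2π·10·N)) = sqrt(11/(20π·22n)).
Substituting N = 22n: C(242n, 22n) ~ (285311670611/10000000000)^(22n) · sqrt(11/(20π·22n)).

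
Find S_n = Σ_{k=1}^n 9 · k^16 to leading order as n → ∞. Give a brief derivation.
S_n ~ 9 · n^17 / 17

By integral comparison (Euler-Maclaurin), Σ_{k=1}^n 9 · k^16 = 9 · ∫_0^n x^16 dx + O(n^16) = 9 · n^17/17 + O(n^16). (Equivalently, Faulhaber's formula gives the same leading term.)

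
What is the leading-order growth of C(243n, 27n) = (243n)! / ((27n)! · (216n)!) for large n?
C(243n, 27n) ~ (387420489/16777216)^(27n) · sqrt(9/(16π·27n))

Write N = 27n. Apply Stirling to each factorial:
  (9N)! ~ sqrt(2π·9N) · (9N/e)^(9N),
  N! ~ sqrt(2π N) · (N/e)^N,
  (8N)! ~ sqrt(2π·8N) · (8N/e)^(8N).
The exponential factors combine to (9N)^(9N) / (N^N · (8N)^(8N)) = 9^(9N)/8^(8N) = (9^9/8^8)^N = (387420489/16777216)^N.
The square-root prefactors combine to sqrt(2π·9N) / (sqrt(2π N)·sqrt(2π·8N)) = sqrt(9 / (2π·8·N)) = sqrt(9/(16π·27n)).
Substituting N = 27n: C(243n, 27n) ~ (387420489/16777216)^(27n) · sqrt(9/(16π·27n)).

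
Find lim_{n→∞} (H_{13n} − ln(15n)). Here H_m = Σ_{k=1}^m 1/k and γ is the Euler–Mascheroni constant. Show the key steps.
lim = ln(13/15) + γ

By Euler-Maclaurin, H_m = ln m + γ + O(1/m). So
  H_{13n} − ln(15n) = ln(13n) + γ − ln(15n) + O(1/n)
                       = ln(13/15) + γ + O(1/n).
Hence the limit is ln(13/15) + γ.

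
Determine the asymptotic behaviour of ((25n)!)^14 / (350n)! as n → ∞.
((25n)!)^14/(350n)! ~ ((2π·25n)^(13/2) / sqrt(14)) · 14^(−14·25n)  →  0

Write N = 25n. Stirling: N! ~ sqrt(2π N)(N/e)^N and (14N)! ~ sqrt(2π·14N)·(14N/e)^(14N).
  (N!)^14/(14N)! ~ (2π N)^(14/2) (N/e)^(14N) / [sqrt(2π·14N) (14N/e)^(14N)]
     = (2π N)^(14/2) / sqrt(2π·14N) · (N/(14N))^(14N)
     = (2π N)^((14−1)/2) / sqrt(14) · 14^(−14N).
Since 14^14 > 1, the factor 14^(−14N) decays exponentially, so the ratio → 0. Substituting N = 25n gives the stated form.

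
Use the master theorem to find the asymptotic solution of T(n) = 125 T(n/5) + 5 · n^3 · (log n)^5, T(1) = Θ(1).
T(n) = Θ(n^3 · (log n)^6)

Here log_5 125 = 3 and f(n) = 5 · n^3 · (log n)^5 = Θ(n^(log_5 125) · (log n)^5). This is the extended Case 2 of the master theorem (f matches the critical exponent up to log factors), giving T(n) = Θ(n^(log_5 125) · (log n)^(5+1)) = Θ(n^3 · (log n)^6).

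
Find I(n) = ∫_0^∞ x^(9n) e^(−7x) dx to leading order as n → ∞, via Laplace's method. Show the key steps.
I(n) ~ (sqrt(2π·9n) / 7) · (9n/(7e))^(9n)

Write the integrand as exp(9n ln x − 7x) and set f(x) = 9n ln x − 7x. Then f'(x) = 9n/x − 7 = 0 at x* = 9n/7, and f''(x*) = −9n/x*^2 = −7^2/(9n). Laplace's method (interior maximum) gives
  I(n) ~ e^(f(x*)) · sqrt(2π / |f''(x*)|)
        = exp(9n ln(9n/7) − 9n) · sqrt(2π · 9n / 7^2)
        = (9n/7)^(9n) e^(−9n) · sqrt(2π·9n) / 7
        = (sqrt(2π·9n) / 7) · (9n/(7e))^(9n).
This matches Γ(9n+1)/7^(9n+1) with Stirling applied to Γ.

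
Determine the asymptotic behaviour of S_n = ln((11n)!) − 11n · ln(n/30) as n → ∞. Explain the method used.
S_n ~ 11n · (ln 330 − 1) + O(ln n)

Stirling: ln((11n)!) = 11n ln(11n) − 11n + O(ln n).
  S_n = 11n ln(11n) − 11n − 11n ln(n/30) + O(ln n)
      = 11n ln(11n) − 11n ln n + 11n ln 30 − 11n + O(ln n)
      = 11n ln 11 + 11n ln 30 − 11n + O(ln n)
      = 11n (ln 330 − 1) + O(ln n).
Numerically ln(330) − 1 ≈ 4.7991.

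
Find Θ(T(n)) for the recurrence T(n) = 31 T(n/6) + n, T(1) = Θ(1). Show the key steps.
T(n) = Θ(n^(log_6 31))

Master theorem: compare f(n) = n to n^(log_6 31) where log_6 31 ≈ 1.917. Since 1 < log_6 31, we have f(n) = O(n^(log_6 31 − ε)) for some ε > 0 — Case 1. Hence T(n) = Θ(n^(log_6 31)).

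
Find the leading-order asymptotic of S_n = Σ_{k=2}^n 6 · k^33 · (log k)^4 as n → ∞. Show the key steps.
S_n ~ 3 · n^34 · (log n)^4 / 17

By integral comparison, S_n = ∫_1^n 6 · x^33 · (log x)^4 dx + O(n^33 · (log n)^4). For the integral, the leading term of ∫_1^n x^33 (log x)^4 dx is n^34/34 · (log n)^4 (by repeated integration by parts; each step lowers the log-exponent and produces a relatively O(1/log n) correction). Hence S_n ~ 3 · n^34 · (log n)^4 / 17.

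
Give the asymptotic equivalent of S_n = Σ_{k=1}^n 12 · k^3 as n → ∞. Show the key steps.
S_n ~ 3 · n^4

By integral comparison (Euler-Maclaurin), Σ_{k=1}^n 12 · k^3 = 12 · ∫_0^n x^3 dx + O(n^3) = 12 · n^4/4 = 3 · n^4 + O(n^3). (Equivalently, Faulhaber's formula gives the same leading term.)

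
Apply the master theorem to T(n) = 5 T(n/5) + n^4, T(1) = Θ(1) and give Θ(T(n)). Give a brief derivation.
T(n) = Θ(n^4)

log_5 5 ≈ 1.000. f(n) = n^4 dominates n^(log_5 5) since 4 > 1.000, and the regularity condition a·f(n/b) = 5·(n/5)^4 = (5/625)·n^4 ≤ c·f(n) holds with c = 5/625 ≈ 0.008 < 1. So this is Case 3: T(n) = Θ(f(n)) = Θ(n^4).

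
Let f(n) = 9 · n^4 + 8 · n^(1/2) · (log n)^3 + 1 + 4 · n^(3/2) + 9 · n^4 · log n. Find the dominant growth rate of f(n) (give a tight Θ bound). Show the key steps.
f(n) ∈ Θ(n^4 · log n)

Compare the terms by growth order. For large n, n^a · (log n)^b dominates n^a' · (log n)^b' iff a > a', or (a = a' and b > b'). Ranking the 5 terms shows the dominant one is 9 · n^4 · log n. Hence f(n) ∈ Θ(n^4 · log n).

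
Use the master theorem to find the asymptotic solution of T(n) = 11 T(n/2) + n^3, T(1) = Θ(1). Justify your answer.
T(n) = Θ(n^(log_2 11))

Master theorem: compare f(n) = n^3 to n^(log_2 11) where log_2 11 ≈ 3.459. Since 3 < log_2 11, we have f(n) = O(n^(log_2 11 − ε)) for some ε > 0 — Case 1. Hence T(n) = Θ(n^(log_2 11)).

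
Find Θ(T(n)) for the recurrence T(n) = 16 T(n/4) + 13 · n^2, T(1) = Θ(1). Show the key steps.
T(n) = Θ(n^2 log n)

log_4 16 = 2, and f(n) = 13 · n^2 = Θ(n^(log_4 16)). This is Case 2 of the master theorem: T(n) = Θ(f(n) · log n) = Θ(n^2 log n).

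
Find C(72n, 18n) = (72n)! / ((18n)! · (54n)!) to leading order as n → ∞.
C(72n, 18n) ~ (256/27)^(18n) · sqrt(2/(3π·18n))

Write N = 18n. Apply Stirling to each factorial:
  (4N)! ~ sqrt(2π·4N) · (4N/e)^(4N),
  N! ~ sqrt(2π N) · (N/e)^N,
  (3N)! ~ sqrt(2π·3N) · (3N/e)^(3N).
The exponential factors combine to (4N)^(4N) / (N^N · (3N)^(3N)) = 4^(4N)/3^(3N) = (4^4/3^3)^N = (256/27)^N.
The square-root prefactors combine to sqrt(2π·4N) / (sqrt(2π N)·sqrt(2π·3N)) = sqrt(4 / (2π·3·N)) = sqrt(2/(3π·18n)).
Substituting N = 18n: C(72n, 18n) ~ (256/27)^(18n) · sqrt(2/(3π·18n)).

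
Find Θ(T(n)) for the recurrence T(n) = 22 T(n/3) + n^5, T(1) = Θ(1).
T(n) = Θ(n^5)

log_3 22 ≈ 2.814. f(n) = n^5 dominates n^(log_3 22) since 5 > 2.814, and the regularity condition a·f(n/b) = 22·(n/3)^5 = (22/243)·n^5 ≤ c·f(n) holds with c = 22/243 ≈ 0.0905 < 1. So this is Case 3: T(n) = Θ(f(n)) = Θ(n^5).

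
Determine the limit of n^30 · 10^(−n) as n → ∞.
lim = 0

Exponentials with base > 1 dominate every fixed polynomial: for any fixed c, n^c / 10^n → 0 as n → ∞ (e.g. by the ratio test, or by writing 10^n = e^(n ln 10) and noting e^(n ln 10) / n^c → ∞). Hence n^30 · 10^(−n) = n^30 / 10^n → 0.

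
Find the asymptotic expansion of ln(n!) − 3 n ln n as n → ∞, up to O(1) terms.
ln(n!) − 3 n ln n = −2 n ln n − n + (1/2) ln(2π n) + O(1/n)

Stirling: ln((n)!) = n ln(n) − n + (1/2) ln(2π·n) + O(1/n).
Here n ln(n) = n ln n.
Subtract 3n ln n: leading term is (1 − 3) n ln n = −2 n ln n. The next term is −n. Then the (1/2) ln(2π·n) correction.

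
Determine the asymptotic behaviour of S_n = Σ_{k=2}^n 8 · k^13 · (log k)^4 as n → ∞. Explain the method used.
S_n ~ 4 · n^14 · (log n)^4 / 7

By integral comparison, S_n = ∫_1^n 8 · x^13 · (log x)^4 dx + O(n^13 · (log n)^4). For the integral, the leading term of ∫_1^n x^13 (log x)^4 dx is n^14/14 · (log n)^4 (by repeated integration by parts; each step lowers the log-exponent and produces a relatively O(1/log n) correction). Hence S_n ~ 4 · n^14 · (log n)^4 / 7.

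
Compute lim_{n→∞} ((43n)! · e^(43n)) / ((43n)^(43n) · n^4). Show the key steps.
lim = 0

Stirling: (43n)! ~ sqrt(2π·43n) · (43n/e)^(43n). Hence
  (43n)! · e^(43n) / (43n)^(43n) ~ sqrt(2π·43n).
Dividing by n^4: sqrt(2π·43n) / n^4 = sqrt(2π·43) · n^((1−8)/2), so the expression behaves like sqrt(2π·43) · n^((1−8)/2) → 0.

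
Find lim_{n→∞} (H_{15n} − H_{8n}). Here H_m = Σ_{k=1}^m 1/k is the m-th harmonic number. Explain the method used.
lim = ln(15/8)

Euler-Maclaurin gives H_m = ln m + γ + 1/(2m) + O(1/m^2). The γ and O(1/m) terms cancel in the difference:
  H_{15n} − H_{8n} = ln(15n) − ln(8n) + O(1/n) = ln(15/8) + O(1/n).
Hence the limit is ln(15/8).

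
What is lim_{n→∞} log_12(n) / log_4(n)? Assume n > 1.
lim = ln(4) / ln(12) = log_12(4)

Change of base: log_12(n) = ln n / ln 12 and log_4(n) = ln n / ln 4. The ratio is (ln n / ln 12) · (ln 4 / ln n) = ln 4 / ln 12, a constant independent of n. So the limit is ln 4 / ln 12 = log_12(4).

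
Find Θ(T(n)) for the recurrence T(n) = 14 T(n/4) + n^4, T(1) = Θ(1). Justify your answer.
T(n) = Θ(n^4)

log_4 14 ≈ 1.904. f(n) = n^4 dominates n^(log_4 14) since 4 > 1.904, and the regularity condition a·f(n/b) = 14·(n/4)^4 = (14/256)·n^4 ≤ c·f(n) holds with c = 14/256 ≈ 0.0547 < 1. So this is Case 3: T(n) = Θ(f(n)) = Θ(n^4).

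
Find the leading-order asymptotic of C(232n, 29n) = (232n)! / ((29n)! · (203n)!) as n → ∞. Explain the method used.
C(232n, 29n) ~ (16777216/823543)^(29n) · sqrt(4/(7π·29n))

Write N = 29n. Apply Stirling to each factorial:
  (8N)! ~ sqrt(2π·8N) · (8N/e)^(8N),
  N! ~ sqrt(2π N) · (N/e)^N,
  (7N)! ~ sqrt(2π·7N) · (7N/e)^(7N).
The exponential factors combine to (8N)^(8N) / (N^N · (7N)^(7N)) = 8^(8N)/7^(7N) = (8^8/7^7)^N = (16777216/823543)^N.
The square-root prefactors combine to sqrt(2π·8N) / (sqrt(2π N)·sqrt(2π·7N)) = sqrt(8 / (2π·7·N)) = sqrt(4/(7π·29n)).
Substituting N = 29n: C(232n, 29n) ~ (16777216/823543)^(29n) · sqrt(4/(7π·29n)).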